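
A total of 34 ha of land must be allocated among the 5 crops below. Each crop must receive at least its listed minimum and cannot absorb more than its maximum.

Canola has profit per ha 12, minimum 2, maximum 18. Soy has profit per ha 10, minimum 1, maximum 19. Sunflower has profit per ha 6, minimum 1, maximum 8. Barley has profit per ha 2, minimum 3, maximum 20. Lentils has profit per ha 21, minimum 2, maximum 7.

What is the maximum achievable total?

425

Meeting every minimum uses 2+1+1+3+2 = 9 ha, leaving 25.
Highest profit per ha first: Lentils 21 > Canola 12 > Soy 10 > Sunflower 6 > Barley 2.
Lentils takes 5 more to reach its cap of 7 — 20 left.
Give Canola 16 more to hit its cap of 18 — 4 left.
Soy: +4 (room for 18) → 5. Pool exhausted.
Total = 12×18 + 10×5 + 6×1 + 2×3 + 21×7 = 425.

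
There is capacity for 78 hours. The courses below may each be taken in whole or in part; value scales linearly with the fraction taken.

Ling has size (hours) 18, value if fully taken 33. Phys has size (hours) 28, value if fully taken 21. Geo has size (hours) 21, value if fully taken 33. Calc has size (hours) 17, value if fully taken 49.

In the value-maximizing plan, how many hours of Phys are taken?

22

Rank by value-to-size ratio: Calc 49/17≈2.88, Ling 33/18≈1.83, Geo 33/21≈1.57, Phys 21/28≈0.75.
All 17 hours of Calc fit (value 49) — 61 remain.
All 18 hours of Ling fit (value 33) — 43 remain.
Geo: take in full, 21 hours for value 33 — 22 left.
22 hours left: a 22/28 share of Phys gives 21×22/28 = 16.5.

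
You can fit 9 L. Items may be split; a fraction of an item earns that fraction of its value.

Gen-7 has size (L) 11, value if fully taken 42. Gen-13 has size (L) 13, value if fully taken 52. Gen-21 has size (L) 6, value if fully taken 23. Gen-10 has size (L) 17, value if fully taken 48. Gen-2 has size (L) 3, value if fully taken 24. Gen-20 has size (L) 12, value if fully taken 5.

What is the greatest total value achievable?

Sort by value density: Gen-2 24/3≈8, Gen-13 52/13≈4, Gen-21 23/6≈3.83, Gen-7 42/11≈3.82, Gen-10 48/17≈2.82, Gen-20 5/12≈0.417.
Gen-2: take in full, 3 L for value 24 — 6 left.
Fill the last 6 L with part of Gen-13: 6/13 of it earns 24.
Total value = 48.

48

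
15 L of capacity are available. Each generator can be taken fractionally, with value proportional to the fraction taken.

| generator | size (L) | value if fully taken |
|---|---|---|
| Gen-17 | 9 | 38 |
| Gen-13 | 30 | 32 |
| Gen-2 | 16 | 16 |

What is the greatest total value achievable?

Rank by value-to-size ratio: Gen-17 38/9≈4.22, Gen-13 32/30≈1.07, Gen-2 16/16≈1.
All 9 L of Gen-17 fit (value 38) — 6 remain.
Only 6 L remain; take 6/30 of Gen-13 for value 32×6/30 = 6.4.
Total value = 44.4.

44.4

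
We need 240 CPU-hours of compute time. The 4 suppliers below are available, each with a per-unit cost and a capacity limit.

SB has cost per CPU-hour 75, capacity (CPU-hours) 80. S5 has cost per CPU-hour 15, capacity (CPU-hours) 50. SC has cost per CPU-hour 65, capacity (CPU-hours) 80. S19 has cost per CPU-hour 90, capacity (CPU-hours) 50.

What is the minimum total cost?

Use suppliers in increasing cost order.
S5 at 15: take all 50 CPU-hours — 190 still needed.
Take 80 from SC at 65 — need 110 more.
SB at 75: take all 80 CPU-hours — 30 still needed.
S19 (90): take the remaining 30 — done.
Cost = 50×15 + 80×65 + 80×75 + 30×90 = 14650.

14650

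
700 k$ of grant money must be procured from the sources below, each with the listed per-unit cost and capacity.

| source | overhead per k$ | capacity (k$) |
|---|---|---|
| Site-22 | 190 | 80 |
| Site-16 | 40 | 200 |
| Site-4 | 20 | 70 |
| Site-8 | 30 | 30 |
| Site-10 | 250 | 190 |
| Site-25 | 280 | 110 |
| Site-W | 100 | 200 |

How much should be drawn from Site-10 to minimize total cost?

120

Use sources in increasing cost order.
Site-4 at 20: take all 70 k$ — 630 still needed.
Take 30 from Site-8 at 30 — need 600 more.
Site-16 at 40: take all 200 k$ — 400 still needed.
Site-W (100): use full 200 — 200 k$ to go.
Site-22 (190): use full 80 — 120 k$ to go.
Site-10 (250): take the remaining 120 — done.
Site-25: unused.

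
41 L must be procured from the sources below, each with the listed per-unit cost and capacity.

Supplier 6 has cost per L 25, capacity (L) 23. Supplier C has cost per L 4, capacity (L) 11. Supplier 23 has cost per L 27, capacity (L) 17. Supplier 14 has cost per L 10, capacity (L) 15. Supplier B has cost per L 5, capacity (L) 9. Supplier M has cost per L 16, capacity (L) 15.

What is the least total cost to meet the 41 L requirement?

335

Use sources in increasing cost order.
Supplier C at 4: take all 11 L → 30 still needed.
Supplier B at 5: take all 9 L → 21 still needed.
Supplier 14 at 10: take all 15 L → 6 still needed.
Supplier M at 16: take 6 of its 15 → requirement met.
Supplier 6, Supplier 23: unused.
Cost = 11×4 + 9×5 + 15×10 + 6×16 = 335.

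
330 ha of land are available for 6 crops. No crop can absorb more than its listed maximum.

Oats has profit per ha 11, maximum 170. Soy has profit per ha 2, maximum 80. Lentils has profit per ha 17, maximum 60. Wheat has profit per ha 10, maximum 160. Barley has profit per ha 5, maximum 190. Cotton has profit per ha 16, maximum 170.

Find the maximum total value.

Rank by profit per ha: Lentils 17 > Cotton 16 > Oats 11 > Wheat 10 > Barley 5 > Soy 2.
Lentils takes 60 to reach its cap of 60 → 270 left.
Give Cotton 170 to hit its cap of 170 → 100 left.
Only 100 left; Oats takes them to reach 100.
Total = 11×100 + 17×60 + 16×170 = 4840.

4840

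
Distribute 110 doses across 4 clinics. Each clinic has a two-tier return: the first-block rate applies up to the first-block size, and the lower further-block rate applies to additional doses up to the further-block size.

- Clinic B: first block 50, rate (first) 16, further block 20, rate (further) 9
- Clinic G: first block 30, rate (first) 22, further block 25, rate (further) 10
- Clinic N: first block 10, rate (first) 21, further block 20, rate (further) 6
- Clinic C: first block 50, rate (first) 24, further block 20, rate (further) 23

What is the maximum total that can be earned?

2530

Treat each block as its own option and order by rate: Clinic C/T1 24 > Clinic C/T2 23 > Clinic G/T1 22 > Clinic N/T1 21 > Clinic B/T1 16 > Clinic G/T2 10 > Clinic B/T2 9 > Clinic N/T2 6.
Clinic C T1 at 24: fill all 50 ; 60 left.
Clinic C/T2 (23): +20 ; 40 left.
Fill Clinic G T1 block (30 at 22) ; 10 left.
Fill Clinic N T1 block (10 at 21) ; 0 left.
Total = 24×50 + 23×20 + 22×30 + 21×10 = 2530.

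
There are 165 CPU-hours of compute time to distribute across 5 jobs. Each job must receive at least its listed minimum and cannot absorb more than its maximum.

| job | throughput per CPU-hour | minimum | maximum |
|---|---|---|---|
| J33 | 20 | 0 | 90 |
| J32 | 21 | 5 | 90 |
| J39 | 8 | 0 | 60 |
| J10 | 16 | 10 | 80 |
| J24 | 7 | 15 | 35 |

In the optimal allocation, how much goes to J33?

Meeting every minimum uses 0+5+0+10+15 = 30 CPU-hours, leaving 135.
Highest throughput per CPU-hour first: J32 21 > J33 20 > J10 16 > J39 8 > J24 7.
J32: +85 to 90 (cap) ; 50 left.
J33: +50 (room for 90) → 50. Pool exhausted.

50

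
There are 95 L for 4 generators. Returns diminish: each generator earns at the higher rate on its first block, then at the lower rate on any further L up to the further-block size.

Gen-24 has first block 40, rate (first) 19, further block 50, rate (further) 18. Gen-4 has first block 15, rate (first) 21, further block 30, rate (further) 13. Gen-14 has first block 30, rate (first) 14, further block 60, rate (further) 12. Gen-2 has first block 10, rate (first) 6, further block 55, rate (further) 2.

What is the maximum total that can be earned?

Rank every tier by rate: Gen-4/first 21 > Gen-24/first 19 > Gen-24/second 18 > Gen-14/first 14 > Gen-4/second 13 > Gen-14/second 12 > Gen-2/first 6 > Gen-2/second 2.
Fill Gen-4 first block (15 at 21) — 80 left.
Fill Gen-24 first block (40 at 19) — 40 left.
Gen-24/second: +40 of 50 at 18; pool empty.
Total = 21×15 + 19×40 + 18×40 = 1795.

1795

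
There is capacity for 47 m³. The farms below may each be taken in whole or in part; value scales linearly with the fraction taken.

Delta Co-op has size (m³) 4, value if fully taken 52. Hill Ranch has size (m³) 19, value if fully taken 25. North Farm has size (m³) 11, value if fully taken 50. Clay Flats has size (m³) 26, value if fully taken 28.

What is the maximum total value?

Best value per unit of size first: Delta Co-op 52/4≈13, North Farm 50/11≈4.55, Hill Ranch 25/19≈1.32, Clay Flats 28/26≈1.08.
Delta Co-op: take in full, 4 m³ for value 52 → 43 left.
Take all of North Farm (11 m³, value 50) → 32 m³ left.
Hill Ranch: take in full, 19 m³ for value 25 → 13 left.
Fill the last 13 m³ with part of Clay Flats: 13/26 of it earns 14.
Total value = 141.

141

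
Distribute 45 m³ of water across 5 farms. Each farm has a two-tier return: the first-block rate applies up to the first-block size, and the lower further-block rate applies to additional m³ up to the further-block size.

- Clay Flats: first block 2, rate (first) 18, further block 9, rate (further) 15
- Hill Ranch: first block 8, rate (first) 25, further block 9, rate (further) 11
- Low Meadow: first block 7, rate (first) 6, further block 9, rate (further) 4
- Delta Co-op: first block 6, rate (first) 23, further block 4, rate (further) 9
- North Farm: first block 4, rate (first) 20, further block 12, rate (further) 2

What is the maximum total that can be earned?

Treat each block as its own option and order by rate: Hill Ranch/tier1 25 > Delta Co-op/tier1 23 > North Farm/tier1 20 > Clay Flats/tier1 18 > Clay Flats/tier2 15 > Hill Ranch/tier2 11 > Delta Co-op/tier2 9 > Low Meadow/tier1 6 > Low Meadow/tier2 4 > North Farm/tier2 2.
Hill Ranch tier1 at 25: fill all 8 → 37 left.
Delta Co-op tier1 at 23: fill all 6 → 31 left.
North Farm tier1 at 20: fill all 4 → 27 left.
Clay Flats/tier1 (18): +2 → 25 left.
Clay Flats/tier2 (15): +9 → 16 left.
Hill Ranch tier2 at 11: fill all 9 → 7 left.
Delta Co-op tier2 at 9: fill all 4 → 3 left.
3 remain; put them into Low Meadow tier1 at 6.
Total = 25×8 + 23×6 + 20×4 + 18×2 + 15×9 + 11×9 + 9×4 + 6×3 = 742.

742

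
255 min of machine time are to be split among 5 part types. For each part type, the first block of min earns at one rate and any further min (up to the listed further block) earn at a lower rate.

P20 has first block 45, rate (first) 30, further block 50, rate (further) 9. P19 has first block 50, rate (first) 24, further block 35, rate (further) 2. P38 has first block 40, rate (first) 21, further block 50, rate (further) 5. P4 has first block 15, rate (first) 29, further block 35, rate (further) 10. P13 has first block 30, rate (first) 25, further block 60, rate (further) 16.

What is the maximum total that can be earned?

Rank every tier by rate: P20/T1 30 > P4/T1 29 > P13/T1 25 > P19/T1 24 > P38/T1 21 > P13/T2 16 > P4/T2 10 > P20/T2 9 > P38/T2 5 > P19/T2 2.
Fill P20 T1 block (45 at 30) → 210 left.
P4/T1 (29): +15 → 195 left.
Fill P13 T1 block (30 at 25) → 165 left.
Fill P19 T1 block (50 at 24) → 115 left.
Fill P38 T1 block (40 at 21) → 75 left.
Fill P13 T2 block (60 at 16) → 15 left.
P4/T2: +15 of 35 at 10; pool empty.
Total = 30×45 + 29×15 + 25×30 + 24×50 + 21×40 + 16×60 + 10×15 = 5685.

5685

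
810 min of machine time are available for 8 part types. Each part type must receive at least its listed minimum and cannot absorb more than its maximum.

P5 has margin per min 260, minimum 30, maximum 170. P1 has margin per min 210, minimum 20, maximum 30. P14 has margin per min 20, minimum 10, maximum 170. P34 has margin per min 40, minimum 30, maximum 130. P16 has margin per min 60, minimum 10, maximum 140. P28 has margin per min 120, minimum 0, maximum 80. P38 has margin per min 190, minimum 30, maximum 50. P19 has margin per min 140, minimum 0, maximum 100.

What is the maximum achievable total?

Meeting every minimum uses 30+20+10+30+10+0+30+0 = 130 min, leaving 680.
Highest margin per min first: P5 260 > P1 210 > P38 190 > P19 140 > P28 120 > P16 60 > P34 40 > P14 20.
P5 takes 140 more to reach its cap of 170 → 540 left.
P1: +10 to 30 (cap) → 530 left.
P38 takes 20 more to reach its cap of 50 → 510 left.
P19: +100 to 100 (cap) → 410 left.
P28: +80 to 80 (cap) → 330 left.
Give P16 130 more to hit its cap of 140 → 200 left.
P34: +100 to 130 (cap) → 100 left.
Only 100 left; P14 takes them to reach 110.
Total = 260×170 + 210×30 + 20×110 + 40×130 + 60×140 + 120×80 + 190×50 + 140×100 = 99400.

99400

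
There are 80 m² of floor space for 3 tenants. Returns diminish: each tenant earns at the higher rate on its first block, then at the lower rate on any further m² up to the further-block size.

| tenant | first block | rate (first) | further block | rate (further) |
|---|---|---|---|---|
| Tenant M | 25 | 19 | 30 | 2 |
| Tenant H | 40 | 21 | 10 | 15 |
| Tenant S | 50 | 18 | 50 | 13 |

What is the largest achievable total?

Treat each block as its own option and order by rate: Tenant H/tier1 21 > Tenant M/tier1 19 > Tenant S/tier1 18 > Tenant H/tier2 15 > Tenant S/tier2 13 > Tenant M/tier2 2.
Tenant H/tier1 (21): +40 → 40 left.
Fill Tenant M tier1 block (25 at 19) → 15 left.
15 remain; put them into Tenant S tier1 at 18.
Total = 21×40 + 19×25 + 18×15 = 1585.

1585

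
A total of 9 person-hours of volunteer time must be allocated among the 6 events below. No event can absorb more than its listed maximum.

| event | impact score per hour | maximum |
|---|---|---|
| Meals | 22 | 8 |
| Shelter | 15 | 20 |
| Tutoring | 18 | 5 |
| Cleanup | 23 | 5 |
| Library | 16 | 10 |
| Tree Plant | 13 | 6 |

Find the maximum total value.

203

Order the events by impact score per hour: Cleanup 23 > Meals 22 > Tutoring 18 > Library 16 > Shelter 15 > Tree Plant 13.
Give Cleanup 5 to hit its cap of 5 ; 4 left.
Only 4 left; Meals takes them to reach 4.
Total = 22×4 + 23×5 = 203.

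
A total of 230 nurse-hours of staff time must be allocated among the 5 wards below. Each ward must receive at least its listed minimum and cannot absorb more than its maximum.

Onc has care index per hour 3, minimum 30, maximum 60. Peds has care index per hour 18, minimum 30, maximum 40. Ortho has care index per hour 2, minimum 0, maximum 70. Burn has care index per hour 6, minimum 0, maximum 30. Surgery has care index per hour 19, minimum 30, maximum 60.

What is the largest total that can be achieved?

2300

Meeting every minimum uses 30+30+0+0+30 = 90 nurse-hours, leaving 140.
Highest care index per hour first: Surgery 19 > Peds 18 > Burn 6 > Onc 3 > Ortho 2.
Surgery takes 30 more to reach its cap of 60 → 110 left.
Peds takes 10 more to reach its cap of 40 → 100 left.
Burn: +30 to 30 (cap) → 70 left.
Onc: +30 to 60 (cap) → 40 left.
Ortho: +40 (room for 70) → 40. Pool exhausted.
Total = 3×60 + 18×40 + 2×40 + 6×30 + 19×60 = 2300.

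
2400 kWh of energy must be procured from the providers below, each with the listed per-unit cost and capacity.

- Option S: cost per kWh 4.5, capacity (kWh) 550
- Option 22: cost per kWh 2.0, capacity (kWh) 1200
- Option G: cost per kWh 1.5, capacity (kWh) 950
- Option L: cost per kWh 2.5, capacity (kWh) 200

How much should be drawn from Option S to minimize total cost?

50

Use providers in increasing cost order.
Option G at 1.5: take all 950 kWh → 1450 still needed.
Option 22 at 2.0: take all 1200 kWh → 250 still needed.
Take 200 from Option L at 2.5 → need 50 more.
Option S (4.5): take the remaining 50 → done.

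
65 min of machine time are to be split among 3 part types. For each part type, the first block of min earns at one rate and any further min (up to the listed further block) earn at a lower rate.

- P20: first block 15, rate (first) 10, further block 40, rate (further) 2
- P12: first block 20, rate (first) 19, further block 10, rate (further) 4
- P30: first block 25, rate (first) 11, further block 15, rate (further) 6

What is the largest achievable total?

Rank every tier by rate: P12/first 19 > P30/first 11 > P20/first 10 > P30/second 6 > P12/second 4 > P20/second 2.
P12/first (19): +20 — 45 left.
P30 first at 11: fill all 25 — 20 left.
P20 first at 10: fill all 15 — 5 left.
P30/second: +5 of 15 at 6; pool empty.
Total = 19×20 + 11×25 + 10×15 + 6×5 = 835.

835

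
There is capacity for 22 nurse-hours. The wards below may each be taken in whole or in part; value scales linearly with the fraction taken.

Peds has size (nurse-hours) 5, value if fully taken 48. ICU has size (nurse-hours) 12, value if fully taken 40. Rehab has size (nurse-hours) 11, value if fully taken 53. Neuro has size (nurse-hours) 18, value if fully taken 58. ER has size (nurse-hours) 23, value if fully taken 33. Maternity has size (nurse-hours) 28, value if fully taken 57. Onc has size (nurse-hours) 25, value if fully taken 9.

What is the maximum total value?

Sort by value density: Peds 48/5≈9.6, Rehab 53/11≈4.82, ICU 40/12≈3.33, Neuro 58/18≈3.22, Maternity 57/28≈2.04, ER 33/23≈1.43, Onc 9/25≈0.36.
Take all of Peds (5 nurse-hours, value 48) ; 17 nurse-hours left.
Rehab: take in full, 11 nurse-hours for value 53 ; 6 left.
Fill the last 6 nurse-hours with part of ICU: 6/12 of it earns 20.
Total value = 121.

121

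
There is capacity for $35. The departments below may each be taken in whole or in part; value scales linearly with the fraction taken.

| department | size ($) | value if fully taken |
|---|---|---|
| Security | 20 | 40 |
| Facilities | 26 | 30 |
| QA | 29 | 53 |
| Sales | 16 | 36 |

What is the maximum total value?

74

Rank by value-to-size ratio: Sales 36/16≈2.25, Security 40/20≈2, QA 53/29≈1.83, Facilities 30/26≈1.15.
All 16 $ of Sales fit (value 36) — 19 remain.
Fill the last 19 $ with part of Security: 19/20 of it earns 38.
Total value = 74.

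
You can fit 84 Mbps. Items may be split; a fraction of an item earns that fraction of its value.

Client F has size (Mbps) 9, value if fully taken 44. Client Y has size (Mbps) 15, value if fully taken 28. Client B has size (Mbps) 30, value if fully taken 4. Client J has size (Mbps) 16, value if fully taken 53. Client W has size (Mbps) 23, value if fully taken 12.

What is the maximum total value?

Best value per unit of size first: Client F 44/9≈4.89, Client J 53/16≈3.31, Client Y 28/15≈1.87, Client W 12/23≈0.522, Client B 4/30≈0.133.
Client F: take in full, 9 Mbps for value 44 — 75 left.
All 16 Mbps of Client J fit (value 53) — 59 remain.
Client Y: take in full, 15 Mbps for value 28 — 44 left.
Take all of Client W (23 Mbps, value 12) — 21 Mbps left.
Fill the last 21 Mbps with part of Client B: 21/30 of it earns 2.8.
Total value = 139.8.

139.8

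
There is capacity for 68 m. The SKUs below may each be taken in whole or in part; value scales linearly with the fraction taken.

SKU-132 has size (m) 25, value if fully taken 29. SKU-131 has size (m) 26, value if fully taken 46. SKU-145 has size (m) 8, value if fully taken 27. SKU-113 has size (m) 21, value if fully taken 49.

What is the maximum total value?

Best value per unit of size first: SKU-145 27/8≈3.38, SKU-113 49/21≈2.33, SKU-131 46/26≈1.77, SKU-132 29/25≈1.16.
SKU-145: take in full, 8 m for value 27 — 60 left.
Take all of SKU-113 (21 m, value 49) — 39 m left.
Take all of SKU-131 (26 m, value 46) — 13 m left.
Only 13 m remain; take 13/25 of SKU-132 for value 29×13/25 = 15.08.
Total value = 137.08.

137.08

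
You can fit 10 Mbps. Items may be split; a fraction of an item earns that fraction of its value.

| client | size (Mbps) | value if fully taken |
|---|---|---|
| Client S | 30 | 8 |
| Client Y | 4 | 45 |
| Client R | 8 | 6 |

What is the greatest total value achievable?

Best value per unit of size first: Client Y 45/4≈11.2, Client R 6/8≈0.75, Client S 8/30≈0.267.
All 4 Mbps of Client Y fit (value 45) — 6 remain.
Fill the last 6 Mbps with part of Client R: 6/8 of it earns 4.5.
Total value = 49.5.

49.5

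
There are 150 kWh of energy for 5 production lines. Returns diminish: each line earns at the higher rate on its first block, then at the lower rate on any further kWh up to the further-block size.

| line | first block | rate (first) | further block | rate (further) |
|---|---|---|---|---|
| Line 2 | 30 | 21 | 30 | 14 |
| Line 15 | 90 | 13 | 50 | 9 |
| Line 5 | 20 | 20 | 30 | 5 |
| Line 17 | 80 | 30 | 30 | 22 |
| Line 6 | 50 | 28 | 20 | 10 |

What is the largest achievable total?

Order all 10 blocks by rate: Line 17/first 30 > Line 6/first 28 > Line 17/second 22 > Line 2/first 21 > Line 5/first 20 > Line 2/second 14 > Line 15/first 13 > Line 6/second 10 > Line 15/second 9 > Line 5/second 5.
Line 17 first at 30: fill all 80 ; 70 left.
Line 6/first (28): +50 ; 20 left.
Line 17 second at 22: only 20 left, fill 20.
Total = 30×80 + 28×50 + 22×20 = 4240.

4240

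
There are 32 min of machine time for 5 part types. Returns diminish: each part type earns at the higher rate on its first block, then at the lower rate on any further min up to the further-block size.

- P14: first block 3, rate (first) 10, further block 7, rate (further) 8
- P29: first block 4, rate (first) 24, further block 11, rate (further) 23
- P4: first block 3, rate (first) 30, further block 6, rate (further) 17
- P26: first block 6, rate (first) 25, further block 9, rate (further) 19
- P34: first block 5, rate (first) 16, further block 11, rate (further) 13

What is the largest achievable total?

Treat each block as its own option and order by rate: P4/tier1 30 > P26/tier1 25 > P29/tier1 24 > P29/tier2 23 > P26/tier2 19 > P4/tier2 17 > P34/tier1 16 > P34/tier2 13 > P14/tier1 10 > P14/tier2 8.
P4 tier1 at 30: fill all 3 ; 29 left.
P26 tier1 at 25: fill all 6 ; 23 left.
P29/tier1 (24): +4 ; 19 left.
P29 tier2 at 23: fill all 11 ; 8 left.
P26 tier2 at 19: only 8 left, fill 8.
Total = 30×3 + 25×6 + 24×4 + 23×11 + 19×8 = 741.

741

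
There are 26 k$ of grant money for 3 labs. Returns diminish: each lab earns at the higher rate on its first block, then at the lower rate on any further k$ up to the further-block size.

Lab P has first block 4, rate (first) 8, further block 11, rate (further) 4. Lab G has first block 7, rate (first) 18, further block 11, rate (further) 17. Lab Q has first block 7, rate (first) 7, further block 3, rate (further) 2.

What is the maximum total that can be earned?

373

Rank every tier by rate: Lab G/first 18 > Lab G/second 17 > Lab P/first 8 > Lab Q/first 7 > Lab P/second 4 > Lab Q/second 2.
Lab G first at 18: fill all 7 → 19 left.
Lab G second at 17: fill all 11 → 8 left.
Fill Lab P first block (4 at 8) → 4 left.
Lab Q first at 7: only 4 left, fill 4.
Total = 18×7 + 17×11 + 8×4 + 7×4 = 373.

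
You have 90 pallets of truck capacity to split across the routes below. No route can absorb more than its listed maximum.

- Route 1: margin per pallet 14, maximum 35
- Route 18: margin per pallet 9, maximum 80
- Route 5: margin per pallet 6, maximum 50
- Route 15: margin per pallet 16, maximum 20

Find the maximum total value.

Rank by margin per pallet: Route 15 16 > Route 1 14 > Route 18 9 > Route 5 6.
Give Route 15 20 to hit its cap of 20 → 70 left.
Route 1: +35 to 35 (cap) → 35 left.
Only 35 left; Route 18 takes them to reach 35.
Total = 14×35 + 9×35 + 16×20 = 1125.

1125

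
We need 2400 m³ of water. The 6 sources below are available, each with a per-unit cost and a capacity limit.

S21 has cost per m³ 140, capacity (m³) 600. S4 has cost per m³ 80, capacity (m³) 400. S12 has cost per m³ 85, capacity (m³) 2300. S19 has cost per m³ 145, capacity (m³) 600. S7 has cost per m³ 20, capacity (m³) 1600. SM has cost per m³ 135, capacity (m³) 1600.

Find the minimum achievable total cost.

Cheapest first:
S7 at 20: take all 1600 m³ ; 800 still needed.
S4 at 80: take all 400 m³ ; 400 still needed.
S12 at 85: take 400 of its 2300 ; requirement met.
SM, S21, S19: unused.
Cost = 1600×20 + 400×80 + 400×85 = 98000.

98000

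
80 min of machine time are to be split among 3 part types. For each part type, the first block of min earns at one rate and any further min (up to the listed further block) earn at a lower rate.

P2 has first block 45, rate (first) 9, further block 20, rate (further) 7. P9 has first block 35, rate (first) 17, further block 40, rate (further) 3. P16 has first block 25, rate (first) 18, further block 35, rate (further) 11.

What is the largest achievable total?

1265

Order all 6 blocks by rate: P16/tier1 18 > P9/tier1 17 > P16/tier2 11 > P2/tier1 9 > P2/tier2 7 > P9/tier2 3.
P16 tier1 at 18: fill all 25 — 55 left.
P9 tier1 at 17: fill all 35 — 20 left.
20 remain; put them into P16 tier2 at 11.
Total = 18×25 + 17×35 + 11×20 = 1265.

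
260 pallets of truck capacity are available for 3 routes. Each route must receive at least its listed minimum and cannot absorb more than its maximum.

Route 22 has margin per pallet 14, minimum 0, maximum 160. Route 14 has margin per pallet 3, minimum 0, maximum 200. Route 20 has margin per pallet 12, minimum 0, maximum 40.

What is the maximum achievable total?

Meeting every minimum uses 0+0+0 = 0 pallets, leaving 260.
Rank by margin per pallet: Route 22 14 > Route 20 12 > Route 14 3.
Route 22: +160 to 160 (cap) ; 100 left.
Give Route 20 40 more to hit its cap of 40 ; 60 left.
Route 14 has room for 200 more but only 60 remain, so it gets 60.
Total = 14×160 + 3×60 + 12×40 = 2900.

2900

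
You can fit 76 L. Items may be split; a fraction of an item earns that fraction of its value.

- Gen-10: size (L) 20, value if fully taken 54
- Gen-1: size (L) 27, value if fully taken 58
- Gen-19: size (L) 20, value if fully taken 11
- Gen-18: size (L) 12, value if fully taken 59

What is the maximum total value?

Sort by value density: Gen-18 59/12≈4.92, Gen-10 54/20≈2.7, Gen-1 58/27≈2.15, Gen-19 11/20≈0.55.
Take all of Gen-18 (12 L, value 59) ; 64 L left.
Gen-10: take in full, 20 L for value 54 ; 44 left.
Gen-1: take in full, 27 L for value 58 ; 17 left.
Fill the last 17 L with part of Gen-19: 17/20 of it earns 9.35.
Total value = 180.35.

180.35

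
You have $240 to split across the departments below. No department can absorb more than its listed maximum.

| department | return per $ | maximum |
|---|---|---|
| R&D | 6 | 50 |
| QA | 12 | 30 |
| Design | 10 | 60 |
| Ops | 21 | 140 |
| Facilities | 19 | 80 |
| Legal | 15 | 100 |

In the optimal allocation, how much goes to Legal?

20

Highest return per $ first: Ops 21 > Facilities 19 > Legal 15 > QA 12 > Design 10 > R&D 6.
Ops: +140 to 140 (cap) — 100 left.
Facilities: +80 to 80 (cap) — 20 left.
Legal: +20 (room for 100) → 20. Pool exhausted.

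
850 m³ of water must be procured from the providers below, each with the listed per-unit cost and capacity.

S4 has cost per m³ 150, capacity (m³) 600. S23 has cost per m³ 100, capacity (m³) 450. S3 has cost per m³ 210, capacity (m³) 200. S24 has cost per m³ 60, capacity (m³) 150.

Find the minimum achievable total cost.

91500

Cheapest first:
Take 150 from S24 at 60 → need 700 more.
Take 450 from S23 at 100 → need 250 more.
S4 at 150: take 250 of its 600 → requirement met.
S3: unused.
Cost = 150×60 + 450×100 + 250×150 = 91500.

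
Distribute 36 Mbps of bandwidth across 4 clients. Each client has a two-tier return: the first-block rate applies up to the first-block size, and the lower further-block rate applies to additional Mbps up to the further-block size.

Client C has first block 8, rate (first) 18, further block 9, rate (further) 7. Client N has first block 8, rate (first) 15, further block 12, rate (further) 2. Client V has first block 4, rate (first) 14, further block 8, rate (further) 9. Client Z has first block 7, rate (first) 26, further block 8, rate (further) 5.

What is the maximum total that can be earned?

Rank every tier by rate: Client Z/tier1 26 > Client C/tier1 18 > Client N/tier1 15 > Client V/tier1 14 > Client V/tier2 9 > Client C/tier2 7 > Client Z/tier2 5 > Client N/tier2 2.
Client Z tier1 at 26: fill all 7 ; 29 left.
Client C tier1 at 18: fill all 8 ; 21 left.
Client N/tier1 (15): +8 ; 13 left.
Fill Client V tier1 block (4 at 14) ; 9 left.
Client V/tier2 (9): +8 ; 1 left.
Client C tier2 at 7: only 1 left, fill 1.
Total = 26×7 + 18×8 + 15×8 + 14×4 + 9×8 + 7×1 = 581.

581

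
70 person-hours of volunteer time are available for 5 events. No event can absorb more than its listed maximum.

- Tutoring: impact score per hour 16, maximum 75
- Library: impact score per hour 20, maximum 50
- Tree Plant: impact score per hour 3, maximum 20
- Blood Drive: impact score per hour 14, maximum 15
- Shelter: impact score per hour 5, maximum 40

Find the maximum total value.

1320

Rank by impact score per hour: Library 20 > Tutoring 16 > Blood Drive 14 > Shelter 5 > Tree Plant 3.
Library takes 50 to reach its cap of 50 → 20 left.
Tutoring: +20 (room for 75) → 20. Pool exhausted.
Total = 16×20 + 20×50 = 1320.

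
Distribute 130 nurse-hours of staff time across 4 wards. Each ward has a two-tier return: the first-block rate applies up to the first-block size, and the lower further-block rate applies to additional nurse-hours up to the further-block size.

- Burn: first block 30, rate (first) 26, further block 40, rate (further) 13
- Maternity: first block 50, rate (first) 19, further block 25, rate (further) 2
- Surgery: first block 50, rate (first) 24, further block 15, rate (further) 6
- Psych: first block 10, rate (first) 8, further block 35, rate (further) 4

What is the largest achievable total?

2930

Order all 8 blocks by rate: Burn/first 26 > Surgery/first 24 > Maternity/first 19 > Burn/second 13 > Psych/first 8 > Surgery/second 6 > Psych/second 4 > Maternity/second 2.
Fill Burn first block (30 at 26) → 100 left.
Surgery first at 24: fill all 50 → 50 left.
Fill Maternity first block (50 at 19) → 0 left.
Total = 26×30 + 24×50 + 19×50 = 2930.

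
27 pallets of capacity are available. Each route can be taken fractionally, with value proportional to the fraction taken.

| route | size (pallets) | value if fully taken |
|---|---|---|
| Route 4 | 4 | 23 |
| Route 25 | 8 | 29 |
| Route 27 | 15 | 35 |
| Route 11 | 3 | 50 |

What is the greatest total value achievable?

Rank by value-to-size ratio: Route 11 50/3≈16.7, Route 4 23/4≈5.75, Route 25 29/8≈3.62, Route 27 35/15≈2.33.
Take all of Route 11 (3 pallets, value 50) → 24 pallets left.
All 4 pallets of Route 4 fit (value 23) → 20 remain.
Route 25: take in full, 8 pallets for value 29 → 12 left.
Fill the last 12 pallets with part of Route 27: 12/15 of it earns 28.
Total value = 130.

130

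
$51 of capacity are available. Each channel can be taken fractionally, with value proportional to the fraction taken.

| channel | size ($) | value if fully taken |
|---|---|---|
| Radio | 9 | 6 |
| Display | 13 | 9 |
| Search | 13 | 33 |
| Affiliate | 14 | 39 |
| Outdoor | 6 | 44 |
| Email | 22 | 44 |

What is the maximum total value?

152

Rank by value-to-size ratio: Outdoor 44/6≈7.33, Affiliate 39/14≈2.79, Search 33/13≈2.54, Email 44/22≈2, Display 9/13≈0.692, Radio 6/9≈0.667.
All 6 $ of Outdoor fit (value 44) ; 45 remain.
Affiliate: take in full, 14 $ for value 39 ; 31 left.
Take all of Search (13 $, value 33) ; 18 $ left.
Only 18 $ remain; take 18/22 of Email for value 44×18/22 = 36.
Total value = 152.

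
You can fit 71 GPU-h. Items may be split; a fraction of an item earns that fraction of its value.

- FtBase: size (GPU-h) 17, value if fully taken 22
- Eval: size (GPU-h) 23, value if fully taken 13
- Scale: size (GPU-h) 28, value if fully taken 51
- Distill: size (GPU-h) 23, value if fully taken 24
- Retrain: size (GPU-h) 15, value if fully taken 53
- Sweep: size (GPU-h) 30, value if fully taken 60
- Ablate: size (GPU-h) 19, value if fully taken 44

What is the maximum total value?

Rank by value-to-size ratio: Retrain 53/15≈3.53, Ablate 44/19≈2.32, Sweep 60/30≈2, Scale 51/28≈1.82, FtBase 22/17≈1.29, Distill 24/23≈1.04, Eval 13/23≈0.565.
Retrain: take in full, 15 GPU-h for value 53 → 56 left.
Ablate: take in full, 19 GPU-h for value 44 → 37 left.
Sweep: take in full, 30 GPU-h for value 60 → 7 left.
Only 7 GPU-h remain; take 7/28 of Scale for value 51×7/28 = 12.75.
Total value = 169.75.

169.75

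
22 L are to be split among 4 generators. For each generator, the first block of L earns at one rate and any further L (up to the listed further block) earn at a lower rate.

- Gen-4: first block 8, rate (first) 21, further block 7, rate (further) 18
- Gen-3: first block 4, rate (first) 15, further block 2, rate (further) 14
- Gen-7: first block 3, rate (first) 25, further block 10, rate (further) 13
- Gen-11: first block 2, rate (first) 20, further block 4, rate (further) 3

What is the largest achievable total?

439

Rank every tier by rate: Gen-7/T1 25 > Gen-4/T1 21 > Gen-11/T1 20 > Gen-4/T2 18 > Gen-3/T1 15 > Gen-3/T2 14 > Gen-7/T2 13 > Gen-11/T2 3.
Gen-7/T1 (25): +3 — 19 left.
Gen-4 T1 at 21: fill all 8 — 11 left.
Gen-11/T1 (20): +2 — 9 left.
Gen-4 T2 at 18: fill all 7 — 2 left.
Gen-3 T1 at 15: only 2 left, fill 2.
Total = 25×3 + 21×8 + 20×2 + 18×7 + 15×2 = 439.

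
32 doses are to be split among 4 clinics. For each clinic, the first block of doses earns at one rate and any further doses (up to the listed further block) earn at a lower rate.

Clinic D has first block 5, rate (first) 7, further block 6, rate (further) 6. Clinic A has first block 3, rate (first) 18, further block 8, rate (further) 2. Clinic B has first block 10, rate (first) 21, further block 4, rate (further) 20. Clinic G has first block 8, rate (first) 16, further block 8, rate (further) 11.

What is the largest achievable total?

549

Order all 8 blocks by rate: Clinic B/T1 21 > Clinic B/T2 20 > Clinic A/T1 18 > Clinic G/T1 16 > Clinic G/T2 11 > Clinic D/T1 7 > Clinic D/T2 6 > Clinic A/T2 2.
Clinic B T1 at 21: fill all 10 → 22 left.
Clinic B T2 at 20: fill all 4 → 18 left.
Clinic A/T1 (18): +3 → 15 left.
Clinic G/T1 (16): +8 → 7 left.
7 remain; put them into Clinic G T2 at 11.
Total = 21×10 + 20×4 + 18×3 + 16×8 + 11×7 = 549.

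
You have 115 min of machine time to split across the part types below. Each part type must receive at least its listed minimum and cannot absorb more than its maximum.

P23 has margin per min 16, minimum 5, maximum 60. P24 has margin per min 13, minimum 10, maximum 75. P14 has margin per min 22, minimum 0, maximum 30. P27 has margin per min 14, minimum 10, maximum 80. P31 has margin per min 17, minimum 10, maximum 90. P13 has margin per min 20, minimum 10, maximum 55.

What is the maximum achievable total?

2180

Meeting every minimum uses 5+10+0+10+10+10 = 45 min, leaving 70.
Rank by margin per min: P14 22 > P13 20 > P31 17 > P23 16 > P27 14 > P24 13.
Give P14 30 more to hit its cap of 30 → 40 left.
P13: +40 (room for 45) → 50. Pool exhausted.
Total = 16×5 + 13×10 + 22×30 + 14×10 + 17×10 + 20×50 = 2180.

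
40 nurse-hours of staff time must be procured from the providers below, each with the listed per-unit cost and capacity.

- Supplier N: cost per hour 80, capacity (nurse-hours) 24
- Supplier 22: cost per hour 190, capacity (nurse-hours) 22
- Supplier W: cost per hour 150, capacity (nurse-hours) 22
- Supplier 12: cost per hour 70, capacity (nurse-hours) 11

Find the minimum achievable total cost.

Use providers in increasing cost order.
Supplier 12 (70): use full 11 → 29 nurse-hours to go.
Supplier N at 80: take all 24 nurse-hours → 5 still needed.
Supplier W at 150: take 5 of its 22 → requirement met.
Supplier 22: unused.
Cost = 11×70 + 24×80 + 5×150 = 3440.

3440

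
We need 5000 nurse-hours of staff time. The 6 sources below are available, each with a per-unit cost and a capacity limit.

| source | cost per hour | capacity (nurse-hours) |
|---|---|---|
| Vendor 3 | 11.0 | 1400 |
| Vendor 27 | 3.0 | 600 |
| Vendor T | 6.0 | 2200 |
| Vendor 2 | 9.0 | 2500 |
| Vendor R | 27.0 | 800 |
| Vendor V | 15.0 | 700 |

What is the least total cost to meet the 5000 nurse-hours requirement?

34800

Fill from the cheapest source first.
Vendor 27 (3.0): use full 600 ; 4400 nurse-hours to go.
Vendor T (6.0): use full 2200 ; 2200 nurse-hours to go.
Vendor 2 at 9.0: take 2200 of its 2500 ; requirement met.
Vendor 3, Vendor V, Vendor R: unused.
Cost = 600×3.0 + 2200×6.0 + 2200×9.0 = 34800.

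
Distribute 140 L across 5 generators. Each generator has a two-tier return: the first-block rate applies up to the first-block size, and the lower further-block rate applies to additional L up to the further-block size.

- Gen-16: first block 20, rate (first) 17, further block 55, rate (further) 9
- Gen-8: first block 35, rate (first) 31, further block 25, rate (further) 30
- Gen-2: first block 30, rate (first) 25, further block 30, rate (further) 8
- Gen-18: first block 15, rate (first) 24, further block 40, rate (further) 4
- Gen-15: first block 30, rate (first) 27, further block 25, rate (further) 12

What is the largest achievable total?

3840

Rank every tier by rate: Gen-8/T1 31 > Gen-8/T2 30 > Gen-15/T1 27 > Gen-2/T1 25 > Gen-18/T1 24 > Gen-16/T1 17 > Gen-15/T2 12 > Gen-16/T2 9 > Gen-2/T2 8 > Gen-18/T2 4.
Gen-8 T1 at 31: fill all 35 ; 105 left.
Fill Gen-8 T2 block (25 at 30) ; 80 left.
Fill Gen-15 T1 block (30 at 27) ; 50 left.
Gen-2 T1 at 25: fill all 30 ; 20 left.
Fill Gen-18 T1 block (15 at 24) ; 5 left.
Gen-16/T1: +5 of 20 at 17; pool empty.
Total = 31×35 + 30×25 + 27×30 + 25×30 + 24×15 + 17×5 = 3840.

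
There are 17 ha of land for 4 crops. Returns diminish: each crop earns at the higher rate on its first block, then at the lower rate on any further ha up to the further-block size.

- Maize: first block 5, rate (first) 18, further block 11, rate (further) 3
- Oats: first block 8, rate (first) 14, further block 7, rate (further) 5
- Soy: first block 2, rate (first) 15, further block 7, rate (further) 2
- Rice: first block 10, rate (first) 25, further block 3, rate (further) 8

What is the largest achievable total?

370

Treat each block as its own option and order by rate: Rice/tier1 25 > Maize/tier1 18 > Soy/tier1 15 > Oats/tier1 14 > Rice/tier2 8 > Oats/tier2 5 > Maize/tier2 3 > Soy/tier2 2.
Fill Rice tier1 block (10 at 25) ; 7 left.
Maize tier1 at 18: fill all 5 ; 2 left.
Fill Soy tier1 block (2 at 15) ; 0 left.
Total = 25×10 + 18×5 + 15×2 = 370.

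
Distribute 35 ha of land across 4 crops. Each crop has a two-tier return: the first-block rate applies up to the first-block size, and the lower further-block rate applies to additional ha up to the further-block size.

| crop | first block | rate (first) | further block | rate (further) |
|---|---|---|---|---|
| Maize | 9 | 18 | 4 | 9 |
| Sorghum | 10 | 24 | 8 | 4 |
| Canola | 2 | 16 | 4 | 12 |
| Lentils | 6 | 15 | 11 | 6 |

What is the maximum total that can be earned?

Rank every tier by rate: Sorghum/T1 24 > Maize/T1 18 > Canola/T1 16 > Lentils/T1 15 > Canola/T2 12 > Maize/T2 9 > Lentils/T2 6 > Sorghum/T2 4.
Sorghum T1 at 24: fill all 10 ; 25 left.
Maize/T1 (18): +9 ; 16 left.
Fill Canola T1 block (2 at 16) ; 14 left.
Lentils/T1 (15): +6 ; 8 left.
Canola/T2 (12): +4 ; 4 left.
Maize/T2 (9): +4 ; 0 left.
Total = 24×10 + 18×9 + 16×2 + 15×6 + 12×4 + 9×4 = 608.

608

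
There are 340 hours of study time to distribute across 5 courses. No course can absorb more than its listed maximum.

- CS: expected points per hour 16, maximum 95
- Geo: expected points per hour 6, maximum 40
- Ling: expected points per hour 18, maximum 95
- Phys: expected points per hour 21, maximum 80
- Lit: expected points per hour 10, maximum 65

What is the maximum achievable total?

5590

Rank by expected points per hour: Phys 21 > Ling 18 > CS 16 > Lit 10 > Geo 6.
Phys: +80 to 80 (cap) → 260 left.
Ling takes 95 to reach its cap of 95 → 165 left.
CS: +95 to 95 (cap) → 70 left.
Lit: +65 to 65 (cap) → 5 left.
Only 5 left; Geo takes them to reach 5.
Total = 16×95 + 6×5 + 18×95 + 21×80 + 10×65 = 5590.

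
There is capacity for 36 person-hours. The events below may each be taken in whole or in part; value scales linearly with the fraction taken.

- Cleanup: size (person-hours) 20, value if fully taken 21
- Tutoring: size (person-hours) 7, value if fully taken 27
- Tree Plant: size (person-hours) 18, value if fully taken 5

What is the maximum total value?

50.5

Sort by value density: Tutoring 27/7≈3.86, Cleanup 21/20≈1.05, Tree Plant 5/18≈0.278.
Tutoring: take in full, 7 person-hours for value 27 — 29 left.
All 20 person-hours of Cleanup fit (value 21) — 9 remain.
Fill the last 9 person-hours with part of Tree Plant: 9/18 of it earns 2.5.
Total value = 50.5.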